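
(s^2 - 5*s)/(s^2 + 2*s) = (s - 5)/(s + 2)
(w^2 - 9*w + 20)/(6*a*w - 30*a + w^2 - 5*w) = (w - 4)/(6*a + w)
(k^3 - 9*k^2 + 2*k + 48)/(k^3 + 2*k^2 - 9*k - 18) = (k - 8)/(k + 3)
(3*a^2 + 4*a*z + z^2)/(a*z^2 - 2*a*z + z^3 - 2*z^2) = (3*a + z)/(z*(z - 2))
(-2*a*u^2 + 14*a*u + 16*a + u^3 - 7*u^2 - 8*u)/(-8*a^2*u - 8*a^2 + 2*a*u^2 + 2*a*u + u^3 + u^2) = (u - 8)/(4*a + u)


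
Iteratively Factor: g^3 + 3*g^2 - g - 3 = (g + 3)*(g^2 - 1) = (g + 1)*(g + 3)*(g - 1)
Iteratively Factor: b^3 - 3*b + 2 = (b + 2)*(b^2 - 2*b + 1) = (b - 1)*(b + 2)*(b - 1)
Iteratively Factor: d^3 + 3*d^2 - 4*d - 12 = (d - 2)*(d^2 + 5*d + 6) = (d - 2)*(d + 2)*(d + 3)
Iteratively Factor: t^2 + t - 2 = (t + 2)*(t - 1)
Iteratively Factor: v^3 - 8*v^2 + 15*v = (v - 5)*(v^2 - 3*v) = (v - 5)*(v - 3)*(v)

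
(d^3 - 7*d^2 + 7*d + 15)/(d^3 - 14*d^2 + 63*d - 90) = (d + 1)/(d - 6)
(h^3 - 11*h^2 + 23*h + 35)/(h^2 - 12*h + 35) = h + 1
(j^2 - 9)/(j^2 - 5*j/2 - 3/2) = 2*(j + 3)/(2*j + 1)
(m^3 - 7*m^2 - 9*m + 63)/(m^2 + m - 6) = (m^2 - 10*m + 21)/(m - 2)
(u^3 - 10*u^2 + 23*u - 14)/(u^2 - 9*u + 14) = u - 1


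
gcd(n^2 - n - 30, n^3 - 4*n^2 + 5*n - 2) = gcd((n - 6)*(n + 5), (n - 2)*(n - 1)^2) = 1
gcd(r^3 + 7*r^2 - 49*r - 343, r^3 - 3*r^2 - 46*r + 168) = r + 7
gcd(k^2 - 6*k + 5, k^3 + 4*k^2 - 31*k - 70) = k - 5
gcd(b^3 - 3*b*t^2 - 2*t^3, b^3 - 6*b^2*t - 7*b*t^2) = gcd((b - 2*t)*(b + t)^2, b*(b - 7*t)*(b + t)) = b + t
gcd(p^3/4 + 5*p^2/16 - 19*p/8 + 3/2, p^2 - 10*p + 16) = p - 2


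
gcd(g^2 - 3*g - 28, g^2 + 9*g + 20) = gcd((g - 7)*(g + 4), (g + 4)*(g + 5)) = g + 4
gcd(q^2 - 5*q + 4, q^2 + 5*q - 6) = q - 1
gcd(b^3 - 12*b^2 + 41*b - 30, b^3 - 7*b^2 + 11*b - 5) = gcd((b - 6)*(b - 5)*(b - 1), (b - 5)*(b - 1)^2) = b^2 - 6*b + 5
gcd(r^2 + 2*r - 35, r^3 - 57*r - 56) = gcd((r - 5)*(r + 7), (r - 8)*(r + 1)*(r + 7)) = r + 7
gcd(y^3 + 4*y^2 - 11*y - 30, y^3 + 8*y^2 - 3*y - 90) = y^2 + 2*y - 15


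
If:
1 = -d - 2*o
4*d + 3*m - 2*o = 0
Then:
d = -2*o - 1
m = 10*o/3 + 4/3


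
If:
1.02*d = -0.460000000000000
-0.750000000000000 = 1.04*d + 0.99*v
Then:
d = -0.45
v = -0.28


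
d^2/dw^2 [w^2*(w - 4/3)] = 6*w - 8/3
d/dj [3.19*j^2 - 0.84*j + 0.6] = 6.38*j - 0.84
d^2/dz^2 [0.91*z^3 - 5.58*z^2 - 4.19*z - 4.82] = 5.46*z - 11.16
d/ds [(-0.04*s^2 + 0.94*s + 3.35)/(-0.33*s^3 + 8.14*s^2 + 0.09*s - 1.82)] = (-0.0132*s^4 + 0.6204*s^3 - 4.3387*s^2 - 54.3924*s - 2.0123)/(0.1089*s^6 - 5.3724*s^5 + 66.2002*s^4 + 2.6664*s^3 - 29.6215*s^2 - 0.3276*s + 3.3124)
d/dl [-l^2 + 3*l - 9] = 3 - 2*l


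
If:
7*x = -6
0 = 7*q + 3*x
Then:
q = 18/49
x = -6/7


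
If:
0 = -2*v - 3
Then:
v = -3/2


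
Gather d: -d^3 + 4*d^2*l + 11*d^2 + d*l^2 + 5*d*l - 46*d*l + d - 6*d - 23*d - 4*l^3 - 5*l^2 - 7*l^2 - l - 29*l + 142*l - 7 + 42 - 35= -d^3 + d^2*(4*l + 11) + d*(l^2 - 41*l - 28) - 4*l^3 - 12*l^2 + 112*l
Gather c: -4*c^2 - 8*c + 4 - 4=-4*c^2 - 8*c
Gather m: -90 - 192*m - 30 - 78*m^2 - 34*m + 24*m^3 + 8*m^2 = 24*m^3 - 70*m^2 - 226*m - 120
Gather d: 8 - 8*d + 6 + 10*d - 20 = 2*d - 6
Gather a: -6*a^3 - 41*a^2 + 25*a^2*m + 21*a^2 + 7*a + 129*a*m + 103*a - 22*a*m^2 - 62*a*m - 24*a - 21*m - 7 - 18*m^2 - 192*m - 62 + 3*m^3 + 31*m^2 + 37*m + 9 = -6*a^3 + a^2*(25*m - 20) + a*(-22*m^2 + 67*m + 86) + 3*m^3 + 13*m^2 - 176*m - 60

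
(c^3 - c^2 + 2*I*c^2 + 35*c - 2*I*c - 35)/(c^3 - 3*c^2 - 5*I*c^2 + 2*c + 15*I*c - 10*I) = (c + 7*I)/(c - 2)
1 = 1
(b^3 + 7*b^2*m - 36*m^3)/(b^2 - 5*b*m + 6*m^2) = (b^2 + 9*b*m + 18*m^2)/(b - 3*m)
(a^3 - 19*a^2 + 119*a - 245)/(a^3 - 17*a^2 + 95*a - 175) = (a - 7)/(a - 5)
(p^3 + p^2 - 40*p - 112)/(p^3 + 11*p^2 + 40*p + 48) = (p - 7)/(p + 3)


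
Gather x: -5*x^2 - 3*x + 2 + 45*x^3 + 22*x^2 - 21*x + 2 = 45*x^3 + 17*x^2 - 24*x + 4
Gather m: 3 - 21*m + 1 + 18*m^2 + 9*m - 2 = 18*m^2 - 12*m + 2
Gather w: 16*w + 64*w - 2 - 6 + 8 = 80*w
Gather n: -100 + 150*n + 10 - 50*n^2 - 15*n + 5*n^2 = -45*n^2 + 135*n - 90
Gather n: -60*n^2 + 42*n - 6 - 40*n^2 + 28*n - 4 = -100*n^2 + 70*n - 10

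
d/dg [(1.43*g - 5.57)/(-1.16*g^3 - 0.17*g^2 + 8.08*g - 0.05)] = (3.3176*g^3 - 19.1405*g^2 - 1.8938*g + 44.9341)/(1.3456*g^6 + 0.3944*g^5 - 18.7167*g^4 - 2.6312*g^3 + 65.3034*g^2 - 0.808*g + 0.0025)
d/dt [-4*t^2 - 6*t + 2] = -8*t - 6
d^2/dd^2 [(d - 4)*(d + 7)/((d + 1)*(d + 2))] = 60*(-3*d^2 - 9*d - 7)/(d^6 + 9*d^5 + 33*d^4 + 63*d^3 + 66*d^2 + 36*d + 8)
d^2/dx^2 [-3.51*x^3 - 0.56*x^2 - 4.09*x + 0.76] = -21.06*x - 1.12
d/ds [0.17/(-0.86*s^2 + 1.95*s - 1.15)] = (0.2924*s - 0.3315)/(0.86*s^2 - 1.95*s + 1.15)^2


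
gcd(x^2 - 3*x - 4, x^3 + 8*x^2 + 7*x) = x + 1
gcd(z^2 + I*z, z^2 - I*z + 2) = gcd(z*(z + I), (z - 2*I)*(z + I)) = z + I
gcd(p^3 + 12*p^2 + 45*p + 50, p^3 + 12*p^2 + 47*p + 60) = p + 5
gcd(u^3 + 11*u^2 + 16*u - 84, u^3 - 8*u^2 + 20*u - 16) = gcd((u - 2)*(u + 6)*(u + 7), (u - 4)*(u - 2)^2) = u - 2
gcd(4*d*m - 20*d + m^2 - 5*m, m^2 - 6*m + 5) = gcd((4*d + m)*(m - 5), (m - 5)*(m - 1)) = m - 5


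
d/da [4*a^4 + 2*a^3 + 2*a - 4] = 16*a^3 + 6*a^2 + 2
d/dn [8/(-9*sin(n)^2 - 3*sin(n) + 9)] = 8*(6*sin(n) + 1)*cos(n)/(3*(sin(n) - 3*cos(n)^2)^2)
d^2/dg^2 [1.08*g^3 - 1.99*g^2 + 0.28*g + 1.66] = 6.48*g - 3.98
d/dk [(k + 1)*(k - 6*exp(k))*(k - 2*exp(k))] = -8*k^2*exp(k) + 3*k^2 + 24*k*exp(2*k) - 24*k*exp(k) + 2*k + 36*exp(2*k) - 8*exp(k)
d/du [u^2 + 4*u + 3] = 2*u + 4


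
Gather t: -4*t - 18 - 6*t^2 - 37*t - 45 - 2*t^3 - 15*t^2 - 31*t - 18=-2*t^3 - 21*t^2 - 72*t - 81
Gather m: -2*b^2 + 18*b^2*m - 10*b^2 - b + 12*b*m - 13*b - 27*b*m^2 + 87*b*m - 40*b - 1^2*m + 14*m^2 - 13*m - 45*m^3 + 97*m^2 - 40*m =-12*b^2 - 54*b - 45*m^3 + m^2*(111 - 27*b) + m*(18*b^2 + 99*b - 54)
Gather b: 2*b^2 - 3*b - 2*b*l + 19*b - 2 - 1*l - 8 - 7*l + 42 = 2*b^2 + b*(16 - 2*l) - 8*l + 32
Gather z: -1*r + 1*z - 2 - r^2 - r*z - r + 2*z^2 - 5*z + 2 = -r^2 - 2*r + 2*z^2 + z*(-r - 4)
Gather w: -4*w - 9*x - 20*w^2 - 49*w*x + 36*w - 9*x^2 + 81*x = -20*w^2 + w*(32 - 49*x) - 9*x^2 + 72*x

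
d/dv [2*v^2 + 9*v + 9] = 4*v + 9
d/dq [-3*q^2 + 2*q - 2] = 2 - 6*q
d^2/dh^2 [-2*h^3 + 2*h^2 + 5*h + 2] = 4 - 12*h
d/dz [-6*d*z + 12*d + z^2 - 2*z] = -6*d + 2*z - 2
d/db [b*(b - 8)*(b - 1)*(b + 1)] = 4*b^3 - 24*b^2 - 2*b + 8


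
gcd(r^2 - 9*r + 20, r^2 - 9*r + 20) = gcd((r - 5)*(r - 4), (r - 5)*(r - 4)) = r^2 - 9*r + 20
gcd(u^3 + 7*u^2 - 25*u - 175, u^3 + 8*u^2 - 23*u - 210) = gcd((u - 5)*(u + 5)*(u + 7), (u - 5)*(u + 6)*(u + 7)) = u^2 + 2*u - 35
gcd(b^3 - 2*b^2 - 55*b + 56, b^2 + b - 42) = b + 7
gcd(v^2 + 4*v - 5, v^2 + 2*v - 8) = 1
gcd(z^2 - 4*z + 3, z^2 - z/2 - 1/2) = z - 1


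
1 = 1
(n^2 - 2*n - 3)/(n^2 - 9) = (n + 1)/(n + 3)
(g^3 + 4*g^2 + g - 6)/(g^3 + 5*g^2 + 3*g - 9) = (g + 2)/(g + 3)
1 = 1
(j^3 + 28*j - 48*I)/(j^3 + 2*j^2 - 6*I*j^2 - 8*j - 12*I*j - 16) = (j + 6*I)/(j + 2)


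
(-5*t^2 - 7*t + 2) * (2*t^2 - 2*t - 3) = -10*t^4 - 4*t^3 + 33*t^2 + 17*t - 6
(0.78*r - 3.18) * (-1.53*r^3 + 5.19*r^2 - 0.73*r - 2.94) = -1.1934*r^4 + 8.9136*r^3 - 17.0736*r^2 + 0.0282*r + 9.3492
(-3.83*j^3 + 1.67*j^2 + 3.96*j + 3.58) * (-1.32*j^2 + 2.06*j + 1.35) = 5.0556*j^5 - 10.0942*j^4 - 6.9575*j^3 + 5.6865*j^2 + 12.7208*j + 4.833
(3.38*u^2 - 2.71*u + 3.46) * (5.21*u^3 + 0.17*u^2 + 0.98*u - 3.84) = 17.6098*u^5 - 13.5445*u^4 + 20.8783*u^3 - 15.0468*u^2 + 13.7972*u - 13.2864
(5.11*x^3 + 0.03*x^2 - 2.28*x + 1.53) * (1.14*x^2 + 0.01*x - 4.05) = 5.8254*x^5 + 0.0853*x^4 - 23.2944*x^3 + 1.5999*x^2 + 9.2493*x - 6.1965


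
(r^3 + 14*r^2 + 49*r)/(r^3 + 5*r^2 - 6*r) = (r^2 + 14*r + 49)/(r^2 + 5*r - 6)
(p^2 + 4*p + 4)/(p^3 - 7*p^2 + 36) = (p + 2)/(p^2 - 9*p + 18)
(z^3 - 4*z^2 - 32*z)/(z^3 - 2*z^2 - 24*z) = (z - 8)/(z - 6)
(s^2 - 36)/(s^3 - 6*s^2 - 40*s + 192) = (s - 6)/(s^2 - 12*s + 32)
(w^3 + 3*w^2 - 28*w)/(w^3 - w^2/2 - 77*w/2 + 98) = 2*w/(2*w - 7)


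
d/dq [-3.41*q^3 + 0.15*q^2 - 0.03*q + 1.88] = -10.23*q^2 + 0.3*q - 0.03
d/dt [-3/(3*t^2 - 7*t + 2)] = 3*(6*t - 7)/(3*t^2 - 7*t + 2)^2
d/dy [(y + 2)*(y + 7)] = 2*y + 9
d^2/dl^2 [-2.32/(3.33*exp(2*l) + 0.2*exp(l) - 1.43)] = (-2.32*(6.66*exp(l) + 0.2)*(13.32*exp(l) + 0.4)*exp(l) + (30.9024*exp(l) + 0.464)*(3.33*exp(2*l) + 0.2*exp(l) - 1.43))*exp(l)/(3.33*exp(2*l) + 0.2*exp(l) - 1.43)^3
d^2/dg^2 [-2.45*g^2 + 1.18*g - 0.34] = -4.90000000000000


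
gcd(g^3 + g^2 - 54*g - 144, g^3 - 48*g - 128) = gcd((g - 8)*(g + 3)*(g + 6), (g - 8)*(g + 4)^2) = g - 8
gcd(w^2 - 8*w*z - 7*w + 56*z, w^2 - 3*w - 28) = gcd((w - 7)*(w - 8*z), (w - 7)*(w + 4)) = w - 7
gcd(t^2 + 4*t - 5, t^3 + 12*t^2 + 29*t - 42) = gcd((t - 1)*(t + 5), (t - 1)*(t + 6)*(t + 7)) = t - 1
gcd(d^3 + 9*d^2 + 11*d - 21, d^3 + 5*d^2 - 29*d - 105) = d^2 + 10*d + 21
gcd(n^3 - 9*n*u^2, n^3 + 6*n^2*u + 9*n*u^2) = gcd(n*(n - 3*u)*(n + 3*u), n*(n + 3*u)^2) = n^2 + 3*n*u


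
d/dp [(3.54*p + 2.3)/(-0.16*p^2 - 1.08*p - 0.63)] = (0.5664*p^2 + 0.736*p + 0.2538)/(0.0256*p^4 + 0.3456*p^3 + 1.368*p^2 + 1.3608*p + 0.3969)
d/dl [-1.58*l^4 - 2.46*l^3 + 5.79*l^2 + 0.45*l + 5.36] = -6.32*l^3 - 7.38*l^2 + 11.58*l + 0.45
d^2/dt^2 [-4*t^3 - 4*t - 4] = -24*t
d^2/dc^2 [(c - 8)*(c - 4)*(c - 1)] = 6*c - 26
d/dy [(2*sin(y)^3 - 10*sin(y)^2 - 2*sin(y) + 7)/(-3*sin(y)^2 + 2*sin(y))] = 2*(-3*sin(y)^4 + 4*sin(y)^3 - 13*sin(y)^2 + 21*sin(y) - 7)*cos(y)/((3*sin(y) - 2)^2*sin(y)^2)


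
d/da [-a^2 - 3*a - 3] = -2*a - 3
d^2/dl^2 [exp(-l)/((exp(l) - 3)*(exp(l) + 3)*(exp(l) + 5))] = (16*exp(6*l) + 115*exp(5*l) + 117*exp(4*l) - 450*exp(3*l) - 126*exp(2*l) + 1215*exp(l) + 2025)*exp(-l)/(exp(9*l) + 15*exp(8*l) + 48*exp(7*l) - 280*exp(6*l) - 1782*exp(5*l) + 270*exp(4*l) + 17496*exp(3*l) + 19440*exp(2*l) - 54675*exp(l) - 91125)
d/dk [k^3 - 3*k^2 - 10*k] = 3*k^2 - 6*k - 10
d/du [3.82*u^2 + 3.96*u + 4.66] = 7.64*u + 3.96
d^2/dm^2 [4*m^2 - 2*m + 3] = 8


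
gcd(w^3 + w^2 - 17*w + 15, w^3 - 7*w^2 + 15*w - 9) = w^2 - 4*w + 3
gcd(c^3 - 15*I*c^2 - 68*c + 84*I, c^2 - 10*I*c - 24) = c - 6*I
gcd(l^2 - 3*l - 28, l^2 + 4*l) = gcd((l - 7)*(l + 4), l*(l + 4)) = l + 4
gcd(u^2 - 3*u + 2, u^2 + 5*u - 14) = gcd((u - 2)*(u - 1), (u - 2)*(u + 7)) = u - 2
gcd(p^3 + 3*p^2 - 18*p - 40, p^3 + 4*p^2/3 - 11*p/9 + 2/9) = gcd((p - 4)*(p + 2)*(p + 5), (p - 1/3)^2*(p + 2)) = p + 2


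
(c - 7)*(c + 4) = c^2 - 3*c - 28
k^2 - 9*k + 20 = (k - 5)*(k - 4)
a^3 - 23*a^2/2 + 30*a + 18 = (a - 6)^2*(a + 1/2)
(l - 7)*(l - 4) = l^2 - 11*l + 28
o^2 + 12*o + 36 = (o + 6)^2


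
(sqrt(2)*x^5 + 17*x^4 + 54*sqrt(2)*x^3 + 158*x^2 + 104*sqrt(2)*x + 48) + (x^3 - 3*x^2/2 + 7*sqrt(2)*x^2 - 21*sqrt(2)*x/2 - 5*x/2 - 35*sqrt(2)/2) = sqrt(2)*x^5 + 17*x^4 + x^3 + 54*sqrt(2)*x^3 + 7*sqrt(2)*x^2 + 313*x^2/2 - 5*x/2 + 187*sqrt(2)*x/2 - 35*sqrt(2)/2 + 48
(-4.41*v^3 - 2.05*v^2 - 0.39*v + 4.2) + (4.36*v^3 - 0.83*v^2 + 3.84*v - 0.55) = -0.0499999999999998*v^3 - 2.88*v^2 + 3.45*v + 3.65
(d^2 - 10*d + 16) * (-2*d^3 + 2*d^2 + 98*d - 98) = -2*d^5 + 22*d^4 + 46*d^3 - 1046*d^2 + 2548*d - 1568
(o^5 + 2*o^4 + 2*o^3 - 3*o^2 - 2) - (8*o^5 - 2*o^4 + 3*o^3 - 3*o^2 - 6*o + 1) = -7*o^5 + 4*o^4 - o^3 + 6*o - 3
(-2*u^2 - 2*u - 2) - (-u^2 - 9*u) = -u^2 + 7*u - 2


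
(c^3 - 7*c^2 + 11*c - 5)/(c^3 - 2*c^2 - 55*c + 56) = (c^2 - 6*c + 5)/(c^2 - c - 56)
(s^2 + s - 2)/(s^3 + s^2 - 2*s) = 1/s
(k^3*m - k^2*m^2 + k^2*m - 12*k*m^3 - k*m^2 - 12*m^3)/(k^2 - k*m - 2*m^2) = m*(-k^3 + k^2*m - k^2 + 12*k*m^2 + k*m + 12*m^2)/(-k^2 + k*m + 2*m^2)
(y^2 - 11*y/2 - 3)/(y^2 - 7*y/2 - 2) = (y - 6)/(y - 4)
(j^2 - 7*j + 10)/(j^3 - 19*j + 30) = (j - 5)/(j^2 + 2*j - 15)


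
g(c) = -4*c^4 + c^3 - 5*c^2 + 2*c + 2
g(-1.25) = -20.03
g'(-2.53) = 305.61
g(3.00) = -334.00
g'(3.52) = -693.86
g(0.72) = 0.15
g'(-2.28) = 230.03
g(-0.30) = 0.89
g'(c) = -16*c^3 + 3*c^2 - 10*c + 2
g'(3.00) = -433.00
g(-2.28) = -148.50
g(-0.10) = 1.75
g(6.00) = -5134.00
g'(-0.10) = 3.05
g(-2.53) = -215.14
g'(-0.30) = 5.70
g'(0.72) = -9.62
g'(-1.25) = 50.44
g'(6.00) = -3406.00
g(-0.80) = -4.95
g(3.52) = -623.39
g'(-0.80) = 20.11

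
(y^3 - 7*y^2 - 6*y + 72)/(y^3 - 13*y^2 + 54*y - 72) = (y + 3)/(y - 3)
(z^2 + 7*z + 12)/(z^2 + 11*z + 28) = (z + 3)/(z + 7)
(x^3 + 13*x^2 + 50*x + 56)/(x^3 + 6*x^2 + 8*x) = (x + 7)/x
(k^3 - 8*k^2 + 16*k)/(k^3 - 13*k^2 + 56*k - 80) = k/(k - 5)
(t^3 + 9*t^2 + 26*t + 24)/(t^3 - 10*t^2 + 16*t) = (t^3 + 9*t^2 + 26*t + 24)/(t*(t^2 - 10*t + 16))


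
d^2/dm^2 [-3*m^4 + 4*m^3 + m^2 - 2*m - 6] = -36*m^2 + 24*m + 2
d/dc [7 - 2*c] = -2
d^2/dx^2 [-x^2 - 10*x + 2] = -2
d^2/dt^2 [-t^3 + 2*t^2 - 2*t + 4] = 4 - 6*t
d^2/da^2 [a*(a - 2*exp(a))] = -2*a*exp(a) - 4*exp(a) + 2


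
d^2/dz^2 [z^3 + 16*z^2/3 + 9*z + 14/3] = 6*z + 32/3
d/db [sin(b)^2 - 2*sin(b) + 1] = 2*(sin(b) - 1)*cos(b)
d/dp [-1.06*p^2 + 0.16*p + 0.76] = 0.16 - 2.12*p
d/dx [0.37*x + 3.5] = 0.370000000000000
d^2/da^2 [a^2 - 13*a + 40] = 2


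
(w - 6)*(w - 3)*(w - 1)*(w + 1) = w^4 - 9*w^3 + 17*w^2 + 9*w - 18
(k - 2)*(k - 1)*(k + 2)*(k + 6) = k^4 + 5*k^3 - 10*k^2 - 20*k + 24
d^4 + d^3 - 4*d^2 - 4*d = d*(d - 2)*(d + 1)*(d + 2)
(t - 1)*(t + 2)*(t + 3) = t^3 + 4*t^2 + t - 6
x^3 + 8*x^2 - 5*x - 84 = (x - 3)*(x + 4)*(x + 7)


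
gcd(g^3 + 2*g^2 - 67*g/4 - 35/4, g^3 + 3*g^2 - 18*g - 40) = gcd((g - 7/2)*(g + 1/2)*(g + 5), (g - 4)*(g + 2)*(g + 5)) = g + 5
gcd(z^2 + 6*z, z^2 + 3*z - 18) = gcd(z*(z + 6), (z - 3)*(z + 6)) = z + 6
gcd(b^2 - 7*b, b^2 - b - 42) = b - 7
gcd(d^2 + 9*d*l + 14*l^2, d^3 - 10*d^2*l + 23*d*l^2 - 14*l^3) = 1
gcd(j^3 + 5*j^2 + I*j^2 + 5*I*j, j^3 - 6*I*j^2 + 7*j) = j^2 + I*j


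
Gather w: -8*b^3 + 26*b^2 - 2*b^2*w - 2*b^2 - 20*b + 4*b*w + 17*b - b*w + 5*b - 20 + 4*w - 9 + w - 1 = -8*b^3 + 24*b^2 + 2*b + w*(-2*b^2 + 3*b + 5) - 30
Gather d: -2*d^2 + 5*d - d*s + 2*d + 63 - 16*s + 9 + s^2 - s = -2*d^2 + d*(7 - s) + s^2 - 17*s + 72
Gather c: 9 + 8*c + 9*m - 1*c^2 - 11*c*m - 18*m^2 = -c^2 + c*(8 - 11*m) - 18*m^2 + 9*m + 9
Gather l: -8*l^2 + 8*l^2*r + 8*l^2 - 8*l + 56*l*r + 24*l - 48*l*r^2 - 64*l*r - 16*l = 8*l^2*r + l*(-48*r^2 - 8*r)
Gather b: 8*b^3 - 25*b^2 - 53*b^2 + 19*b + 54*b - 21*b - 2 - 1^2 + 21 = 8*b^3 - 78*b^2 + 52*b + 18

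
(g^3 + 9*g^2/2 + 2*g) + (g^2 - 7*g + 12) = g^3 + 11*g^2/2 - 5*g + 12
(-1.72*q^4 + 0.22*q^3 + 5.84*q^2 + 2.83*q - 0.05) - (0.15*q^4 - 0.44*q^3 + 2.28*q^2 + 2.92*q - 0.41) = -1.87*q^4 + 0.66*q^3 + 3.56*q^2 - 0.0899999999999999*q + 0.36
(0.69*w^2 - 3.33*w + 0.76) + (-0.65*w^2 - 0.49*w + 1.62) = 0.0399999999999999*w^2 - 3.82*w + 2.38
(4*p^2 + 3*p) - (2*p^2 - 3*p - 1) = 2*p^2 + 6*p + 1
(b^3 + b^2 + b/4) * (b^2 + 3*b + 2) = b^5 + 4*b^4 + 21*b^3/4 + 11*b^2/4 + b/2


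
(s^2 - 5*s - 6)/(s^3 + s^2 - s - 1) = (s - 6)/(s^2 - 1)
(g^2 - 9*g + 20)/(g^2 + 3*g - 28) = (g - 5)/(g + 7)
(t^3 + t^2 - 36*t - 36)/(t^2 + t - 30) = (t^2 - 5*t - 6)/(t - 5)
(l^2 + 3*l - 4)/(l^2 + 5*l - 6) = (l + 4)/(l + 6)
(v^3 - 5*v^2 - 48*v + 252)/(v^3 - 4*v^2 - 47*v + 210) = (v - 6)/(v - 5)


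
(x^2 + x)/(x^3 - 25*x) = (x + 1)/(x^2 - 25)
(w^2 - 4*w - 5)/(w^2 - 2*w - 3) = (w - 5)/(w - 3)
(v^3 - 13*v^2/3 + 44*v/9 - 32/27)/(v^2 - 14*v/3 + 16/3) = (9*v^2 - 15*v + 4)/(9*(v - 2))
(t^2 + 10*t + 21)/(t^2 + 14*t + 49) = (t + 3)/(t + 7)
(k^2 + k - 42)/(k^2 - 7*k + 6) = (k + 7)/(k - 1)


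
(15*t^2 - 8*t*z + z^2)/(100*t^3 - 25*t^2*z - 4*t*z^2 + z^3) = (-3*t + z)/(-20*t^2 + t*z + z^2)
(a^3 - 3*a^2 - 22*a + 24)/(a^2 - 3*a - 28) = (a^2 - 7*a + 6)/(a - 7)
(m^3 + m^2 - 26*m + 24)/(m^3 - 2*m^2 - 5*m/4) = 4*(-m^3 - m^2 + 26*m - 24)/(m*(-4*m^2 + 8*m + 5))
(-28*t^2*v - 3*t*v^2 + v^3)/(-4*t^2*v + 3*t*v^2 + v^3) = (7*t - v)/(t - v)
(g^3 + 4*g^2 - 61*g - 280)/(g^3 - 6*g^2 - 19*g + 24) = (g^2 + 12*g + 35)/(g^2 + 2*g - 3)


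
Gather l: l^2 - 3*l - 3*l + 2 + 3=l^2 - 6*l + 5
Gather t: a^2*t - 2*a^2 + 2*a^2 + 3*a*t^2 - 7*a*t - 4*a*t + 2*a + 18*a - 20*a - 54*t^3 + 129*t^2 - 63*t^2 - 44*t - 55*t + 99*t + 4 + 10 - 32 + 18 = -54*t^3 + t^2*(3*a + 66) + t*(a^2 - 11*a)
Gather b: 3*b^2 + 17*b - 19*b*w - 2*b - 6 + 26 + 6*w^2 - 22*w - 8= 3*b^2 + b*(15 - 19*w) + 6*w^2 - 22*w + 12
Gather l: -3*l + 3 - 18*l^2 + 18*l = -18*l^2 + 15*l + 3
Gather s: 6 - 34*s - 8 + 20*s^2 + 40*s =20*s^2 + 6*s - 2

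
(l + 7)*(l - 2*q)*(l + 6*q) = l^3 + 4*l^2*q + 7*l^2 - 12*l*q^2 + 28*l*q - 84*q^2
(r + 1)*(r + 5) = r^2 + 6*r + 5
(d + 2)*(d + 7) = d^2 + 9*d + 14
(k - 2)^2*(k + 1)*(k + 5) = k^4 + 2*k^3 - 15*k^2 + 4*k + 20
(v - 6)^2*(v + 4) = v^3 - 8*v^2 - 12*v + 144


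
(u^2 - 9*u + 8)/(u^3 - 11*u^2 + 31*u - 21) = (u - 8)/(u^2 - 10*u + 21)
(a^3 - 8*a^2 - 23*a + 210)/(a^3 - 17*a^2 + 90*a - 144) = (a^2 - 2*a - 35)/(a^2 - 11*a + 24)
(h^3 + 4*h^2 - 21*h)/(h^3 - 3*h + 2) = h*(h^2 + 4*h - 21)/(h^3 - 3*h + 2)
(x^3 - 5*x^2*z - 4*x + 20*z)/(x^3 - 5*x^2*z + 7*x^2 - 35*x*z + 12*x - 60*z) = (x^2 - 4)/(x^2 + 7*x + 12)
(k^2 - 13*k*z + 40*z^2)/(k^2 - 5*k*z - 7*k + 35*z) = (k - 8*z)/(k - 7)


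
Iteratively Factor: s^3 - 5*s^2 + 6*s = (s - 3)*(s^2 - 2*s) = (s - 3)*(s - 2)*(s)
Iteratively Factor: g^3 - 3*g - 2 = (g + 1)*(g^2 - g - 2) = (g - 2)*(g + 1)*(g + 1)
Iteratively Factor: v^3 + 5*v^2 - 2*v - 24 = (v + 3)*(v^2 + 2*v - 8) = (v - 2)*(v + 3)*(v + 4)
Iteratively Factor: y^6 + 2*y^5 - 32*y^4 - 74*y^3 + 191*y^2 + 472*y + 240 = (y + 4)*(y^5 - 2*y^4 - 24*y^3 + 22*y^2 + 103*y + 60) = (y + 1)*(y + 4)*(y^4 - 3*y^3 - 21*y^2 + 43*y + 60) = (y - 5)*(y + 1)*(y + 4)*(y^3 + 2*y^2 - 11*y - 12) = (y - 5)*(y + 1)*(y + 4)^2*(y^2 - 2*y - 3) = (y - 5)*(y - 3)*(y + 1)*(y + 4)^2*(y + 1)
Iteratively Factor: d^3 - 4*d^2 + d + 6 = (d + 1)*(d^2 - 5*d + 6) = (d - 3)*(d + 1)*(d - 2)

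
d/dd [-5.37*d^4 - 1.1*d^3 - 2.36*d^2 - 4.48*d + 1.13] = -21.48*d^3 - 3.3*d^2 - 4.72*d - 4.48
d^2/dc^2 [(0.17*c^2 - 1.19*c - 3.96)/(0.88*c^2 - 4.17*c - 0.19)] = (-0.595408000000001*c^3 - 18.2292*c^2 + 85.995888*c - 137.146364)/(0.681472*c^6 - 9.687744*c^5 + 45.465288*c^4 - 68.328369*c^3 - 9.816369*c^2 - 0.451611*c - 0.006859)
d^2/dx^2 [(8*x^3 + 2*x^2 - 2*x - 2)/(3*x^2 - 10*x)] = 4*(421*x^3 - 27*x^2 + 90*x - 100)/(x^3*(27*x^3 - 270*x^2 + 900*x - 1000))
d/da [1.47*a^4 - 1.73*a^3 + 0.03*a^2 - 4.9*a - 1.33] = 5.88*a^3 - 5.19*a^2 + 0.06*a - 4.9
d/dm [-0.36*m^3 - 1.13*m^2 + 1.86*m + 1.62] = -1.08*m^2 - 2.26*m + 1.86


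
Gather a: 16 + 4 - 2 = 18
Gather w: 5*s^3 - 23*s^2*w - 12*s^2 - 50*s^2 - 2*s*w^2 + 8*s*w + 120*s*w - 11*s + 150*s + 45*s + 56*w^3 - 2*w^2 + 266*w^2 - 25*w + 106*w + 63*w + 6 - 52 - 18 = 5*s^3 - 62*s^2 + 184*s + 56*w^3 + w^2*(264 - 2*s) + w*(-23*s^2 + 128*s + 144) - 64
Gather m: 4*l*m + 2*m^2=4*l*m + 2*m^2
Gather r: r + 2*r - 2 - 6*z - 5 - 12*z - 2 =3*r - 18*z - 9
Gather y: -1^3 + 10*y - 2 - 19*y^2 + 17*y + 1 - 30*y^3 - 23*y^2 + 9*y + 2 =-30*y^3 - 42*y^2 + 36*y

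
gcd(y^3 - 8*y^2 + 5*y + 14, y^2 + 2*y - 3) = 1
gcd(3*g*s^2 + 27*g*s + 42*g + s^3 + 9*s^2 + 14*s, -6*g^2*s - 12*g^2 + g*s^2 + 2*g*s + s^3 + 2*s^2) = 3*g*s + 6*g + s^2 + 2*s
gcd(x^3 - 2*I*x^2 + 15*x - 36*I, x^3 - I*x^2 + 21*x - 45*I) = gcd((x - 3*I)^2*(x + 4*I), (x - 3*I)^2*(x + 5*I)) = x^2 - 6*I*x - 9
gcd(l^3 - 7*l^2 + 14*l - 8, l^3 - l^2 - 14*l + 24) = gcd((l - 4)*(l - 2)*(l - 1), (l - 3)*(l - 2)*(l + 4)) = l - 2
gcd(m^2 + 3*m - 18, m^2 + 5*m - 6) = m + 6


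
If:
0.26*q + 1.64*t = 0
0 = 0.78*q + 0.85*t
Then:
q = 0.00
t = 0.00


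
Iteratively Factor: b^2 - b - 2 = (b + 1)*(b - 2)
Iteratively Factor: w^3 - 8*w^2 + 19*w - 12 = (w - 3)*(w^2 - 5*w + 4) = (w - 3)*(w - 1)*(w - 4)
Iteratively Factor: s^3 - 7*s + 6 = (s - 1)*(s^2 + s - 6) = (s - 2)*(s - 1)*(s + 3)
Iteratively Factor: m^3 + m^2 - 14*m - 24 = (m + 2)*(m^2 - m - 12) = (m - 4)*(m + 2)*(m + 3)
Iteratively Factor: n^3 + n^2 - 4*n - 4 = (n + 1)*(n^2 - 4) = (n + 1)*(n + 2)*(n - 2)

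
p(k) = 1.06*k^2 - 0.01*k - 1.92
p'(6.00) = 12.71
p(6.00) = 36.18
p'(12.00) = 25.43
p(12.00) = 150.60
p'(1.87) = 3.95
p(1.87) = 1.77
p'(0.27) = 0.56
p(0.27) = -1.85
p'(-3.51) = -7.45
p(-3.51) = 11.17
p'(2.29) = 4.84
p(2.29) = 3.62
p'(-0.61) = -1.30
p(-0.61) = -1.52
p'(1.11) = 2.34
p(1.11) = -0.63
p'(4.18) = 8.85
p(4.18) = 16.56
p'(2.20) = 4.65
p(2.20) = 3.19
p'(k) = 2.12*k - 0.01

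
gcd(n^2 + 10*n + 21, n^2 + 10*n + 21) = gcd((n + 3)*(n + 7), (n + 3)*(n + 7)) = n^2 + 10*n + 21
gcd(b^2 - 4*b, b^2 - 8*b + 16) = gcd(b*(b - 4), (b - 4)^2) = b - 4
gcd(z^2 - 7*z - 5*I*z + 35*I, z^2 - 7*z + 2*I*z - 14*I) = z - 7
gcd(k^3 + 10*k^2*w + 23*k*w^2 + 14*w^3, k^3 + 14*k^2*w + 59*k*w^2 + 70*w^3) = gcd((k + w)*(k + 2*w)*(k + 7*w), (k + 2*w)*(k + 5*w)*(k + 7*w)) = k^2 + 9*k*w + 14*w^2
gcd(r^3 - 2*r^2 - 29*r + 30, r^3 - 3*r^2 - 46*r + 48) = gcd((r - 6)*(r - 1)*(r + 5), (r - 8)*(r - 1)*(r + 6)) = r - 1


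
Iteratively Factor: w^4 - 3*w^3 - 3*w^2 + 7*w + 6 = (w - 3)*(w^3 - 3*w - 2) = (w - 3)*(w + 1)*(w^2 - w - 2) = (w - 3)*(w + 1)^2*(w - 2)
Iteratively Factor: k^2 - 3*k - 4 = (k - 4)*(k + 1)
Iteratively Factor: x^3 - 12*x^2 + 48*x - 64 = (x - 4)*(x^2 - 8*x + 16) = (x - 4)^2*(x - 4)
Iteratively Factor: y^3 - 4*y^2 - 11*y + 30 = (y - 5)*(y^2 + y - 6) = (y - 5)*(y + 3)*(y - 2)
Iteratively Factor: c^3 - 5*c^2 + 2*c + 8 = (c + 1)*(c^2 - 6*c + 8) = (c - 2)*(c + 1)*(c - 4)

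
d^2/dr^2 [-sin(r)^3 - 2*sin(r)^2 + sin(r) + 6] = 9*sin(r)^3 + 8*sin(r)^2 - 7*sin(r) - 4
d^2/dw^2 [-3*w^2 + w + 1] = -6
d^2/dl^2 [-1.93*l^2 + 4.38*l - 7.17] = -3.86000000000000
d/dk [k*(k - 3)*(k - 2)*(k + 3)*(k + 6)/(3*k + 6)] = 2*(2*k^5 + 11*k^4 - 5*k^3 - 81*k^2 - 72*k + 108)/(3*(k^2 + 4*k + 4))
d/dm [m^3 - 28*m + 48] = 3*m^2 - 28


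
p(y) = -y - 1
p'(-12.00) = -1.00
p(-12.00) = 11.00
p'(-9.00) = -1.00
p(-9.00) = 8.00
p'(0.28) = -1.00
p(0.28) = -1.28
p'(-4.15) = -1.00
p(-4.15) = 3.15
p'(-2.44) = -1.00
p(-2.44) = 1.44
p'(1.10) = -1.00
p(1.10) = -2.10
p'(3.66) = -1.00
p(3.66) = -4.66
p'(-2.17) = -1.00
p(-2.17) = 1.17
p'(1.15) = -1.00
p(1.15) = -2.15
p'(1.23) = -1.00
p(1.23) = -2.23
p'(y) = -1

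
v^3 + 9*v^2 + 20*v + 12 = (v + 1)*(v + 2)*(v + 6)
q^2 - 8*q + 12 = (q - 6)*(q - 2)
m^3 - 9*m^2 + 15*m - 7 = (m - 7)*(m - 1)^2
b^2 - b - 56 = (b - 8)*(b + 7)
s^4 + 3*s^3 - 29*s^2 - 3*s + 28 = (s - 4)*(s - 1)*(s + 1)*(s + 7)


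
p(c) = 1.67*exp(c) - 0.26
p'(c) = 1.67*exp(c)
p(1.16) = 5.07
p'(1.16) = 5.33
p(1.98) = 11.84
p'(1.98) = 12.10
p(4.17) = 107.81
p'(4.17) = 108.07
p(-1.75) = 0.03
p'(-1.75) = 0.29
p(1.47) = 7.00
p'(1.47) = 7.26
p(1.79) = 9.74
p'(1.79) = 10.00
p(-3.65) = -0.22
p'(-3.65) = 0.04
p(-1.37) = 0.16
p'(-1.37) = 0.42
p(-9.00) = -0.26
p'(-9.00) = 0.00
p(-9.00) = -0.26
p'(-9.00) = 0.00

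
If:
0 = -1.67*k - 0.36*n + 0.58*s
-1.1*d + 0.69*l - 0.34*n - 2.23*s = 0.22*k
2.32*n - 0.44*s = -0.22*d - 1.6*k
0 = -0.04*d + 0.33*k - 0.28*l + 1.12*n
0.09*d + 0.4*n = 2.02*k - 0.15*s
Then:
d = 0.00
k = 0.00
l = 0.00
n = 0.00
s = 0.00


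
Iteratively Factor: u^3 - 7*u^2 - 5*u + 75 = (u - 5)*(u^2 - 2*u - 15) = (u - 5)^2*(u + 3)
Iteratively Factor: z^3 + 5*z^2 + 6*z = (z + 3)*(z^2 + 2*z) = (z + 2)*(z + 3)*(z)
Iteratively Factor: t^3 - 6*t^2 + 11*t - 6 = (t - 1)*(t^2 - 5*t + 6) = (t - 2)*(t - 1)*(t - 3)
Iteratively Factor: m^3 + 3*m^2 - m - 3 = (m + 3)*(m^2 - 1) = (m - 1)*(m + 3)*(m + 1)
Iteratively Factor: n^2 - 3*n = (n)*(n - 3)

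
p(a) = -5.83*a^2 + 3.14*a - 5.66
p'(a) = 3.14 - 11.66*a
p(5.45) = -161.71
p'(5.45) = -60.41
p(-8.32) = -435.35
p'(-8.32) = 100.15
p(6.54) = -234.48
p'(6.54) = -73.12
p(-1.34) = -20.34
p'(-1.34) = 18.76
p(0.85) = -7.20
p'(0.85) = -6.77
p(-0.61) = -9.74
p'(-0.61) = 10.25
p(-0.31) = -7.19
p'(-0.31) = 6.75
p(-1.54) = -24.32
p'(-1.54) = 21.10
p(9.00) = -449.63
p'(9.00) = -101.80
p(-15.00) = -1364.51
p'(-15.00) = 178.04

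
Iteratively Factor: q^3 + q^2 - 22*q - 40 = (q + 2)*(q^2 - q - 20) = (q + 2)*(q + 4)*(q - 5)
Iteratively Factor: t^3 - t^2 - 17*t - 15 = (t + 3)*(t^2 - 4*t - 5) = (t - 5)*(t + 3)*(t + 1)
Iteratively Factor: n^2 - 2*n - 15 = (n + 3)*(n - 5)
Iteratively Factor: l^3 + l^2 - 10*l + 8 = (l - 1)*(l^2 + 2*l - 8) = (l - 2)*(l - 1)*(l + 4)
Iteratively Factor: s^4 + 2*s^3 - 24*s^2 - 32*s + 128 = (s + 4)*(s^3 - 2*s^2 - 16*s + 32) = (s - 2)*(s + 4)*(s^2 - 16) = (s - 2)*(s + 4)^2*(s - 4)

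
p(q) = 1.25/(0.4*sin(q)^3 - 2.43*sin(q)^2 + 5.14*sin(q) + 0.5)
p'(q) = 1.25*(-1.2*sin(q)^2*cos(q) + 4.86*sin(q)*cos(q) - 5.14*cos(q))/(0.4*sin(q)^3 - 2.43*sin(q)^2 + 5.14*sin(q) + 0.5)^2 = (-1.5*sin(q)^2 + 6.075*sin(q) - 6.425)*cos(q)/(0.4*sin(q)^3 - 2.43*sin(q)^2 + 5.14*sin(q) + 0.5)^2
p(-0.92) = -0.23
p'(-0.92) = -0.26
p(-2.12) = -0.21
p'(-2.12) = 0.19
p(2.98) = 0.99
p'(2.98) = 3.38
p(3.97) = -0.26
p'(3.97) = 0.35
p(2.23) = 0.39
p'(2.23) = 0.15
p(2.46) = 0.43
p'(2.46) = 0.30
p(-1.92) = -0.18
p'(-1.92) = 0.10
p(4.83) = -0.17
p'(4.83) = -0.03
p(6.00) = -1.10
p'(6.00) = -6.15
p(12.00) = -0.41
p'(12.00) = -0.94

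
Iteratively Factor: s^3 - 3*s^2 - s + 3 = (s + 1)*(s^2 - 4*s + 3) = (s - 3)*(s + 1)*(s - 1)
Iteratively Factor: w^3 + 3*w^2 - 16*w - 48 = (w + 4)*(w^2 - w - 12) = (w + 3)*(w + 4)*(w - 4)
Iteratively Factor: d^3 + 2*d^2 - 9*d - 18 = (d + 3)*(d^2 - d - 6) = (d + 2)*(d + 3)*(d - 3)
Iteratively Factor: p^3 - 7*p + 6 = (p - 1)*(p^2 + p - 6) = (p - 2)*(p - 1)*(p + 3)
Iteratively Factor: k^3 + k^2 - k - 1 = (k + 1)*(k^2 - 1) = (k + 1)^2*(k - 1)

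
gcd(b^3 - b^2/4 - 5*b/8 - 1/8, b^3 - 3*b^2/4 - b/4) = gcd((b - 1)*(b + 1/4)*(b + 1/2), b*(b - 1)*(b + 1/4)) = b^2 - 3*b/4 - 1/4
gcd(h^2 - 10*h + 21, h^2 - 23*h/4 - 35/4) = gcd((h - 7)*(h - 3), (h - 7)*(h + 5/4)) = h - 7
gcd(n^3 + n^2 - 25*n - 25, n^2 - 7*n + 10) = n - 5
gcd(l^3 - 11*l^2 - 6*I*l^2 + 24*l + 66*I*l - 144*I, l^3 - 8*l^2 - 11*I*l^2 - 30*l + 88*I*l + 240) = l^2 + l*(-8 - 6*I) + 48*I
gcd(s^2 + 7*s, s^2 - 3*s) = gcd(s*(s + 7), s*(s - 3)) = s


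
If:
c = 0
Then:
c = 0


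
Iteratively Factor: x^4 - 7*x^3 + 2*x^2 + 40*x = (x)*(x^3 - 7*x^2 + 2*x + 40) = x*(x + 2)*(x^2 - 9*x + 20) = x*(x - 4)*(x + 2)*(x - 5)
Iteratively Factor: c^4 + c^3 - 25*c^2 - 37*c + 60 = (c - 5)*(c^3 + 6*c^2 + 5*c - 12) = (c - 5)*(c + 4)*(c^2 + 2*c - 3) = (c - 5)*(c + 3)*(c + 4)*(c - 1)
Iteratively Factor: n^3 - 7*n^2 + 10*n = (n - 5)*(n^2 - 2*n) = n*(n - 5)*(n - 2)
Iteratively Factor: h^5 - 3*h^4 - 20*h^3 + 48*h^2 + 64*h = (h + 4)*(h^4 - 7*h^3 + 8*h^2 + 16*h) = (h - 4)*(h + 4)*(h^3 - 3*h^2 - 4*h) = (h - 4)^2*(h + 4)*(h^2 + h) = h*(h - 4)^2*(h + 4)*(h + 1)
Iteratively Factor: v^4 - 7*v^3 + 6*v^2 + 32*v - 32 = (v - 4)*(v^3 - 3*v^2 - 6*v + 8) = (v - 4)^2*(v^2 + v - 2) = (v - 4)^2*(v - 1)*(v + 2)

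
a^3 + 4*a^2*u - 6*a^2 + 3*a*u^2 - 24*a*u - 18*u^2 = (a - 6)*(a + u)*(a + 3*u)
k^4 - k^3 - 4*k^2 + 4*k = k*(k - 2)*(k - 1)*(k + 2)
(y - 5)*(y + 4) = y^2 - y - 20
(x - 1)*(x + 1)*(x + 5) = x^3 + 5*x^2 - x - 5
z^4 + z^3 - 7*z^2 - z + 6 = (z - 2)*(z - 1)*(z + 1)*(z + 3)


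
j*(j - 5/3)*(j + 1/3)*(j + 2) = j^4 + 2*j^3/3 - 29*j^2/9 - 10*j/9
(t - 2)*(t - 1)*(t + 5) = t^3 + 2*t^2 - 13*t + 10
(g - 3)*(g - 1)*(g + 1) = g^3 - 3*g^2 - g + 3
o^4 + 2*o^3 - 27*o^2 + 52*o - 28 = (o - 2)^2*(o - 1)*(o + 7)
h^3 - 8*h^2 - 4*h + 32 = (h - 8)*(h - 2)*(h + 2)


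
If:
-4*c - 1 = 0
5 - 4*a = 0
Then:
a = 5/4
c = -1/4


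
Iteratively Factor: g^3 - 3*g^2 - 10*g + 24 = (g + 3)*(g^2 - 6*g + 8) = (g - 2)*(g + 3)*(g - 4)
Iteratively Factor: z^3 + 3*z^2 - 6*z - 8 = (z + 4)*(z^2 - z - 2) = (z + 1)*(z + 4)*(z - 2)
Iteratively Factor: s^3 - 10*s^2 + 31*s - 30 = (s - 5)*(s^2 - 5*s + 6) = (s - 5)*(s - 3)*(s - 2)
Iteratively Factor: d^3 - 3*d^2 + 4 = (d - 2)*(d^2 - d - 2) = (d - 2)^2*(d + 1)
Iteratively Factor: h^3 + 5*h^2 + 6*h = (h + 2)*(h^2 + 3*h) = (h + 2)*(h + 3)*(h)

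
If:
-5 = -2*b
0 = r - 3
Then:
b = 5/2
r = 3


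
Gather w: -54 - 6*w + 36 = -6*w - 18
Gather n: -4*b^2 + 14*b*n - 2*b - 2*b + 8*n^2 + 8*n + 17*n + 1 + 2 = -4*b^2 - 4*b + 8*n^2 + n*(14*b + 25) + 3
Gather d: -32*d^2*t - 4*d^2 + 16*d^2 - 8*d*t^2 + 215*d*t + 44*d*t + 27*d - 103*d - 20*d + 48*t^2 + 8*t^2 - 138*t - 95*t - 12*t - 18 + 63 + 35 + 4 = d^2*(12 - 32*t) + d*(-8*t^2 + 259*t - 96) + 56*t^2 - 245*t + 84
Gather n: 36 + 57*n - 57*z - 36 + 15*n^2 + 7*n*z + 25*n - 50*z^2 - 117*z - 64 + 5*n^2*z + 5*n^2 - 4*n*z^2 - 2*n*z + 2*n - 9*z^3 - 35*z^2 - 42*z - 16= n^2*(5*z + 20) + n*(-4*z^2 + 5*z + 84) - 9*z^3 - 85*z^2 - 216*z - 80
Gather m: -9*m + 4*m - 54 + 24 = -5*m - 30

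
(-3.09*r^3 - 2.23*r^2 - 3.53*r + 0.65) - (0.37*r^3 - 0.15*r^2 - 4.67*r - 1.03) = -3.46*r^3 - 2.08*r^2 + 1.14*r + 1.68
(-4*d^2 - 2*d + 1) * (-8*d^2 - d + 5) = 32*d^4 + 20*d^3 - 26*d^2 - 11*d + 5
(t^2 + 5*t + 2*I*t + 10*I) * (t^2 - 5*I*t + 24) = t^4 + 5*t^3 - 3*I*t^3 + 34*t^2 - 15*I*t^2 + 170*t + 48*I*t + 240*I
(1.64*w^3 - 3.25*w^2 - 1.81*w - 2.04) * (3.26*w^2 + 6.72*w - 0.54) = 5.3464*w^5 + 0.425800000000001*w^4 - 28.6262*w^3 - 17.0586*w^2 - 12.7314*w + 1.1016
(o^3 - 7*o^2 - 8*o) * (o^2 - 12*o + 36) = o^5 - 19*o^4 + 112*o^3 - 156*o^2 - 288*o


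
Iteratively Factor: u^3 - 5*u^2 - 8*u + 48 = (u - 4)*(u^2 - u - 12) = (u - 4)*(u + 3)*(u - 4)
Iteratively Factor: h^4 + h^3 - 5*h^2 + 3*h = (h - 1)*(h^3 + 2*h^2 - 3*h) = (h - 1)^2*(h^2 + 3*h) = (h - 1)^2*(h + 3)*(h)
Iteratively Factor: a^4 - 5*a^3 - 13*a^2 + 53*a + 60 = (a + 3)*(a^3 - 8*a^2 + 11*a + 20) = (a - 5)*(a + 3)*(a^2 - 3*a - 4) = (a - 5)*(a - 4)*(a + 3)*(a + 1)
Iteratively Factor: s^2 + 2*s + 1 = (s + 1)*(s + 1)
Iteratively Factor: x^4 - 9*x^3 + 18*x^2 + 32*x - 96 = (x + 2)*(x^3 - 11*x^2 + 40*x - 48) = (x - 4)*(x + 2)*(x^2 - 7*x + 12) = (x - 4)*(x - 3)*(x + 2)*(x - 4)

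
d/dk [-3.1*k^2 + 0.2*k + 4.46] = 0.2 - 6.2*k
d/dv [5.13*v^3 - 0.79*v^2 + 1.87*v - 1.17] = 15.39*v^2 - 1.58*v + 1.87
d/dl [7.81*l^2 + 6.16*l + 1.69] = 15.62*l + 6.16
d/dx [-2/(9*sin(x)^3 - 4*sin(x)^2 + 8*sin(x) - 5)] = 2*(27*sin(x)^2 - 8*sin(x) + 8)*cos(x)/(9*sin(x)^3 - 4*sin(x)^2 + 8*sin(x) - 5)^2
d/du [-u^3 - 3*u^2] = 3*u*(-u - 2)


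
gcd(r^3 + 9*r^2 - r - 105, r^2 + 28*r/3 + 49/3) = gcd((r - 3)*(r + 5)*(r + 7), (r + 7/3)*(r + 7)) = r + 7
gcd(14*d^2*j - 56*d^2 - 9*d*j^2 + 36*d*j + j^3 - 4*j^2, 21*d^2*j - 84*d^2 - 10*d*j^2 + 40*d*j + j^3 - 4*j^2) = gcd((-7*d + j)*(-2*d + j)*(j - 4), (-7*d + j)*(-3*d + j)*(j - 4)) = 7*d*j - 28*d - j^2 + 4*j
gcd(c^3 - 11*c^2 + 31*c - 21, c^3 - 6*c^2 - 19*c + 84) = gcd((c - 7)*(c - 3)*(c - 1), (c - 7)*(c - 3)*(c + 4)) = c^2 - 10*c + 21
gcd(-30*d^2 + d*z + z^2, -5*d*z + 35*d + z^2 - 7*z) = -5*d + z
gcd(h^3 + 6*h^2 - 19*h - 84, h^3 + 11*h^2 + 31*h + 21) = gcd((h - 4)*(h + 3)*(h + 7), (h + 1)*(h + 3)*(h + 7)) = h^2 + 10*h + 21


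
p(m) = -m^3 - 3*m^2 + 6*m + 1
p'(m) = -3*m^2 - 6*m + 6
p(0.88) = 3.28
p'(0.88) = -1.60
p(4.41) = -116.65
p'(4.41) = -78.80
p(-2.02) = -15.12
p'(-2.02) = 5.88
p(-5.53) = 45.19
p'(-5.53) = -52.56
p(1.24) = 1.92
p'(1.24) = -6.05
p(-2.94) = -17.16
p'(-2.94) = -2.29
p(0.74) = 3.39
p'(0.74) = -0.08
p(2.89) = -30.85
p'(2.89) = -36.40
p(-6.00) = 73.00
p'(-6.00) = -66.00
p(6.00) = -287.00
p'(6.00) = -138.00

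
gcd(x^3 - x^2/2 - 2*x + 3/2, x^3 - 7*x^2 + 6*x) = x - 1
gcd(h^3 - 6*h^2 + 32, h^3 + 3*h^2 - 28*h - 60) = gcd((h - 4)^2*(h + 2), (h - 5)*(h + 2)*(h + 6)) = h + 2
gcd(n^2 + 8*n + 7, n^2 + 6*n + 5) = n + 1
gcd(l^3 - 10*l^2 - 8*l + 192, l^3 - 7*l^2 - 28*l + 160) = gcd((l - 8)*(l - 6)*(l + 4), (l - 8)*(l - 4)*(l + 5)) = l - 8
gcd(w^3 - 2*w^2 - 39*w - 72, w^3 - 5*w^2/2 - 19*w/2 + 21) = w + 3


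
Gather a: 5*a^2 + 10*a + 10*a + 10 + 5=5*a^2 + 20*a + 15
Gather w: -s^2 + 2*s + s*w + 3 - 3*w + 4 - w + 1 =-s^2 + 2*s + w*(s - 4) + 8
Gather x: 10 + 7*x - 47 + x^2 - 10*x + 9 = x^2 - 3*x - 28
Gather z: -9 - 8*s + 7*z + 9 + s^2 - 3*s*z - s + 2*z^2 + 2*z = s^2 - 9*s + 2*z^2 + z*(9 - 3*s)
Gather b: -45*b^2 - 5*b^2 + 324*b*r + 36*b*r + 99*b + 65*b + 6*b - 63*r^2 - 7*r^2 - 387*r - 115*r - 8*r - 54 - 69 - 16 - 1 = -50*b^2 + b*(360*r + 170) - 70*r^2 - 510*r - 140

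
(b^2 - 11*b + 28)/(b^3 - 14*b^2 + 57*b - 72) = (b^2 - 11*b + 28)/(b^3 - 14*b^2 + 57*b - 72)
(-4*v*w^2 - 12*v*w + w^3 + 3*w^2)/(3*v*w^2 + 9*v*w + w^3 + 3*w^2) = (-4*v + w)/(3*v + w)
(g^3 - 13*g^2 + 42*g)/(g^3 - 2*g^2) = (g^2 - 13*g + 42)/(g*(g - 2))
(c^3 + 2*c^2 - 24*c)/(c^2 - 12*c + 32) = c*(c + 6)/(c - 8)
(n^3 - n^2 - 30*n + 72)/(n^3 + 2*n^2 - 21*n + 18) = (n - 4)/(n - 1)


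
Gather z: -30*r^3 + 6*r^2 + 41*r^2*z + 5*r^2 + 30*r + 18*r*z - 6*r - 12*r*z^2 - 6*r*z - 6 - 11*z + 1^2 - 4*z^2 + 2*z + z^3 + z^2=-30*r^3 + 11*r^2 + 24*r + z^3 + z^2*(-12*r - 3) + z*(41*r^2 + 12*r - 9) - 5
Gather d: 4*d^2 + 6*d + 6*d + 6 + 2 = 4*d^2 + 12*d + 8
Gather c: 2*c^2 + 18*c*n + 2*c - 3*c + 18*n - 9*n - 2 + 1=2*c^2 + c*(18*n - 1) + 9*n - 1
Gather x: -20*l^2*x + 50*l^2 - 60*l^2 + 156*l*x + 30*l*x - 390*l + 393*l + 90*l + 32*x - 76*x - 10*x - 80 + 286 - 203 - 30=-10*l^2 + 93*l + x*(-20*l^2 + 186*l - 54) - 27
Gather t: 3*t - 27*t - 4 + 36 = 32 - 24*t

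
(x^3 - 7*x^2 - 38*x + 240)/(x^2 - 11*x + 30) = (x^2 - 2*x - 48)/(x - 6)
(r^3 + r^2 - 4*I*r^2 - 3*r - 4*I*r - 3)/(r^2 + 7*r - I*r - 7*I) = (r^2 + r*(1 - 3*I) - 3*I)/(r + 7)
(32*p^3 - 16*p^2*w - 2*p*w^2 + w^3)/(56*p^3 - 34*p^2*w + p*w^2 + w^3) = (4*p + w)/(7*p + w)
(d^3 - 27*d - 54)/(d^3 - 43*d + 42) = (d^3 - 27*d - 54)/(d^3 - 43*d + 42)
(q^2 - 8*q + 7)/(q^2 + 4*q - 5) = (q - 7)/(q + 5)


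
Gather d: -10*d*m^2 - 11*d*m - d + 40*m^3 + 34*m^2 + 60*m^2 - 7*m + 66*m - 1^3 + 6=d*(-10*m^2 - 11*m - 1) + 40*m^3 + 94*m^2 + 59*m + 5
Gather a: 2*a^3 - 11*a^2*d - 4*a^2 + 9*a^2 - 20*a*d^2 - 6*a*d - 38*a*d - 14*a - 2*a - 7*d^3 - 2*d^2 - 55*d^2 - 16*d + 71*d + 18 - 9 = 2*a^3 + a^2*(5 - 11*d) + a*(-20*d^2 - 44*d - 16) - 7*d^3 - 57*d^2 + 55*d + 9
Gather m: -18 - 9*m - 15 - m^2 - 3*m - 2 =-m^2 - 12*m - 35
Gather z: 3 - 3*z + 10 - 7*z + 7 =20 - 10*z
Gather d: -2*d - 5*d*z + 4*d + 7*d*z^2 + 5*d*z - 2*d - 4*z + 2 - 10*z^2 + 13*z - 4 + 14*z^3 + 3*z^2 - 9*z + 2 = 7*d*z^2 + 14*z^3 - 7*z^2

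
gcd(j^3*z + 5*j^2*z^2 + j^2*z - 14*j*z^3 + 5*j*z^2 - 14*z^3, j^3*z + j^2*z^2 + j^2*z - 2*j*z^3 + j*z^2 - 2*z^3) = j*z + z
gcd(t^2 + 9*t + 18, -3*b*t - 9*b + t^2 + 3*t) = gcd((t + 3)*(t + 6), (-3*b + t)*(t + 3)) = t + 3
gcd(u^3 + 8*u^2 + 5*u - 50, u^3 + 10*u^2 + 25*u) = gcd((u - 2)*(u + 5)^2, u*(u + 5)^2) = u^2 + 10*u + 25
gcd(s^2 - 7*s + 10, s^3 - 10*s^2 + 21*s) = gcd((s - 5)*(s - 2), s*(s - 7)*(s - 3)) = 1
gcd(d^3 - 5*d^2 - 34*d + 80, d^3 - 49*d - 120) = d^2 - 3*d - 40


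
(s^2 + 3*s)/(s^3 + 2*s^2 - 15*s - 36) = s/(s^2 - s - 12)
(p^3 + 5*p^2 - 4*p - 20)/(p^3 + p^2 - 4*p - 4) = (p + 5)/(p + 1)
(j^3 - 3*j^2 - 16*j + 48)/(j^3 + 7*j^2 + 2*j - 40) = (j^2 - 7*j + 12)/(j^2 + 3*j - 10)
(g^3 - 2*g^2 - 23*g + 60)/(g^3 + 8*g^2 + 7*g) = (g^3 - 2*g^2 - 23*g + 60)/(g*(g^2 + 8*g + 7))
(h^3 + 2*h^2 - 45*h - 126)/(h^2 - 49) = (h^2 + 9*h + 18)/(h + 7)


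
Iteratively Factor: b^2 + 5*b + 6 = (b + 3)*(b + 2)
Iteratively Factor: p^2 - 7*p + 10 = (p - 2)*(p - 5)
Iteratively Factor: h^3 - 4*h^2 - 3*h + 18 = (h - 3)*(h^2 - h - 6) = (h - 3)^2*(h + 2)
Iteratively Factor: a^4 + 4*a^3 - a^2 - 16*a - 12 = (a - 2)*(a^3 + 6*a^2 + 11*a + 6) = (a - 2)*(a + 3)*(a^2 + 3*a + 2) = (a - 2)*(a + 1)*(a + 3)*(a + 2)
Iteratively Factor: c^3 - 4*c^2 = (c)*(c^2 - 4*c) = c*(c - 4)*(c)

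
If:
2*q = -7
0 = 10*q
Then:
No Solution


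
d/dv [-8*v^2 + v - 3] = 1 - 16*v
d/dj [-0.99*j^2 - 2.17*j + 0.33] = -1.98*j - 2.17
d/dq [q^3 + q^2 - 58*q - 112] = 3*q^2 + 2*q - 58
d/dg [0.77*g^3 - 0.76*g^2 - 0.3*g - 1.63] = 2.31*g^2 - 1.52*g - 0.3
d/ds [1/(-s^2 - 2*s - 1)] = 2*(s + 1)/(s^2 + 2*s + 1)^2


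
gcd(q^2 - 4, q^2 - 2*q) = q - 2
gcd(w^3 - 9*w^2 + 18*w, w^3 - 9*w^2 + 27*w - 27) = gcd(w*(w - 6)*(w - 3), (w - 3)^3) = w - 3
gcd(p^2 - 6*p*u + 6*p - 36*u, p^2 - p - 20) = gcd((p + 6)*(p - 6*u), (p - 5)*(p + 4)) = 1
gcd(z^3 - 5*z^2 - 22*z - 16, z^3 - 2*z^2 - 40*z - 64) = z^2 - 6*z - 16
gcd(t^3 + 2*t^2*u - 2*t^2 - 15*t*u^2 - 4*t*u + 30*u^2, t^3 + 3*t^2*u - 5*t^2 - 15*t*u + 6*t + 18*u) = t - 2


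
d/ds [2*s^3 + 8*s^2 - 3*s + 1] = 6*s^2 + 16*s - 3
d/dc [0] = 0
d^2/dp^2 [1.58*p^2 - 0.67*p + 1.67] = 3.16000000000000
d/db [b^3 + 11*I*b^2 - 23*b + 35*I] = 3*b^2 + 22*I*b - 23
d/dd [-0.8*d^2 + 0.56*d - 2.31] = 0.56 - 1.6*d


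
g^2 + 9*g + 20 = (g + 4)*(g + 5)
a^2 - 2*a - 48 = (a - 8)*(a + 6)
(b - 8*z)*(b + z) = b^2 - 7*b*z - 8*z^2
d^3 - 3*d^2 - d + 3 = (d - 3)*(d - 1)*(d + 1)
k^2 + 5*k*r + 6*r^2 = (k + 2*r)*(k + 3*r)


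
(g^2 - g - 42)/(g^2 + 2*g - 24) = (g - 7)/(g - 4)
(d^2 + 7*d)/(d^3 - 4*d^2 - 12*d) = (d + 7)/(d^2 - 4*d - 12)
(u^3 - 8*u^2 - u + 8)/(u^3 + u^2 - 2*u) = (u^2 - 7*u - 8)/(u*(u + 2))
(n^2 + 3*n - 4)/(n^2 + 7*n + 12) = (n - 1)/(n + 3)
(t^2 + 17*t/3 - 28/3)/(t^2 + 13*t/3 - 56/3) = (3*t - 4)/(3*t - 8)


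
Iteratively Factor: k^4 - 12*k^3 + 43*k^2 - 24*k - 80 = (k + 1)*(k^3 - 13*k^2 + 56*k - 80) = (k - 4)*(k + 1)*(k^2 - 9*k + 20) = (k - 4)^2*(k + 1)*(k - 5)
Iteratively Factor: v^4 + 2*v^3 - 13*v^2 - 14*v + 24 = (v + 4)*(v^3 - 2*v^2 - 5*v + 6) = (v + 2)*(v + 4)*(v^2 - 4*v + 3) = (v - 3)*(v + 2)*(v + 4)*(v - 1)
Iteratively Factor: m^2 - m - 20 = (m + 4)*(m - 5)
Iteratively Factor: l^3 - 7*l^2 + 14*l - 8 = (l - 4)*(l^2 - 3*l + 2) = (l - 4)*(l - 2)*(l - 1)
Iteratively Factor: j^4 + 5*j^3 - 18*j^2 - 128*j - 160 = (j + 2)*(j^3 + 3*j^2 - 24*j - 80) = (j + 2)*(j + 4)*(j^2 - j - 20) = (j - 5)*(j + 2)*(j + 4)*(j + 4)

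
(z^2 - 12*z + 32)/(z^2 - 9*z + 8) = (z - 4)/(z - 1)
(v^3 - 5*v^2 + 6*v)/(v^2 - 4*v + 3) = v*(v - 2)/(v - 1)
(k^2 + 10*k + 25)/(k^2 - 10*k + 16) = (k^2 + 10*k + 25)/(k^2 - 10*k + 16)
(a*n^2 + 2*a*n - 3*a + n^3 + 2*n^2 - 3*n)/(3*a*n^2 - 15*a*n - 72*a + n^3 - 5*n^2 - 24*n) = (a*n - a + n^2 - n)/(3*a*n - 24*a + n^2 - 8*n)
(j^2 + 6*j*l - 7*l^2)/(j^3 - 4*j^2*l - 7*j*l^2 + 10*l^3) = (j + 7*l)/(j^2 - 3*j*l - 10*l^2)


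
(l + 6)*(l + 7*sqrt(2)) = l^2 + 6*l + 7*sqrt(2)*l + 42*sqrt(2)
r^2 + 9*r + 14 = (r + 2)*(r + 7)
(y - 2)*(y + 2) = y^2 - 4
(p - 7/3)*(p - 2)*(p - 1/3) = p^3 - 14*p^2/3 + 55*p/9 - 14/9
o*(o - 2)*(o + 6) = o^3 + 4*o^2 - 12*o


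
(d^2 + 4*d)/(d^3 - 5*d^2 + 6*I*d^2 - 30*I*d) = (d + 4)/(d^2 + d*(-5 + 6*I) - 30*I)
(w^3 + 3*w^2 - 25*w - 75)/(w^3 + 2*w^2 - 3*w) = (w^2 - 25)/(w*(w - 1))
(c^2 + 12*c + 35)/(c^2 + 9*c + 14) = (c + 5)/(c + 2)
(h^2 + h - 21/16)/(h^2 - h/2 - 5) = (-16*h^2 - 16*h + 21)/(8*(-2*h^2 + h + 10))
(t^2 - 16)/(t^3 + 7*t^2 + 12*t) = (t - 4)/(t*(t + 3))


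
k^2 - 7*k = k*(k - 7)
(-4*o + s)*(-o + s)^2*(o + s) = -4*o^4 + 5*o^3*s + 3*o^2*s^2 - 5*o*s^3 + s^4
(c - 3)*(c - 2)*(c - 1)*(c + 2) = c^4 - 4*c^3 - c^2 + 16*c - 12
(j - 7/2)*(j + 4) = j^2 + j/2 - 14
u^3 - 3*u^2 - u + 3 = (u - 3)*(u - 1)*(u + 1)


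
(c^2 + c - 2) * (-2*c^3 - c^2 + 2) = -2*c^5 - 3*c^4 + 3*c^3 + 4*c^2 + 2*c - 4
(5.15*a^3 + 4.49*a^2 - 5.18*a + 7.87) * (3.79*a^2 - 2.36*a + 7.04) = 19.5185*a^5 + 4.8631*a^4 + 6.0274*a^3 + 73.6617*a^2 - 55.0404*a + 55.4048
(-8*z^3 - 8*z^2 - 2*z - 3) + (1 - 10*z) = -8*z^3 - 8*z^2 - 12*z - 2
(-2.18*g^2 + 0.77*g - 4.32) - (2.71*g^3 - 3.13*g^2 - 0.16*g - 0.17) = -2.71*g^3 + 0.95*g^2 + 0.93*g - 4.15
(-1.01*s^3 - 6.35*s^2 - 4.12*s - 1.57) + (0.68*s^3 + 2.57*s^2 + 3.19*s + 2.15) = -0.33*s^3 - 3.78*s^2 - 0.93*s + 0.58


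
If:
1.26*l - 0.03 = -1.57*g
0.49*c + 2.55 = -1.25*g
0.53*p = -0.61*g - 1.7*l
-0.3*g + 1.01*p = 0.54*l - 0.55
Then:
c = -4.84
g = -0.14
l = 0.20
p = -0.48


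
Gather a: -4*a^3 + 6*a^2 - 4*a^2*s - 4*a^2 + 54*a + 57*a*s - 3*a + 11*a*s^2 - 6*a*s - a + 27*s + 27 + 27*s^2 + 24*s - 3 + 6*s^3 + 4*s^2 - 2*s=-4*a^3 + a^2*(2 - 4*s) + a*(11*s^2 + 51*s + 50) + 6*s^3 + 31*s^2 + 49*s + 24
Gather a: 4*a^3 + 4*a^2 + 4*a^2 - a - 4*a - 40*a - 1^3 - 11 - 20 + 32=4*a^3 + 8*a^2 - 45*a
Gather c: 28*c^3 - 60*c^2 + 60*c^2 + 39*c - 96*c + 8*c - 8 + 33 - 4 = 28*c^3 - 49*c + 21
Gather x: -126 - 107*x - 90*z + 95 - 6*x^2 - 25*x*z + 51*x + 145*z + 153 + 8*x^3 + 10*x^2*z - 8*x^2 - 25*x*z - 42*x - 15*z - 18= 8*x^3 + x^2*(10*z - 14) + x*(-50*z - 98) + 40*z + 104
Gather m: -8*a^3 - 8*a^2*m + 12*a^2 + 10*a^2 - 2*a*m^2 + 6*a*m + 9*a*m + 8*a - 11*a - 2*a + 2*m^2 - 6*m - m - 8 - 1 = -8*a^3 + 22*a^2 - 5*a + m^2*(2 - 2*a) + m*(-8*a^2 + 15*a - 7) - 9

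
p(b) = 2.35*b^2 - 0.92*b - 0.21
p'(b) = 4.7*b - 0.92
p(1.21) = 2.12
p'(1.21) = 4.77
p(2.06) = 7.87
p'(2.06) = 8.76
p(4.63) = 45.91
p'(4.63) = 20.84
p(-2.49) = 16.65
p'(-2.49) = -12.62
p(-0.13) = -0.05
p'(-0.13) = -1.53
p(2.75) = 15.03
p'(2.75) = 12.00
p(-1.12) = 3.77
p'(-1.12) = -6.18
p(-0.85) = 2.27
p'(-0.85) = -4.92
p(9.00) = 181.86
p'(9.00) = 41.38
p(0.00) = -0.21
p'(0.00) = -0.92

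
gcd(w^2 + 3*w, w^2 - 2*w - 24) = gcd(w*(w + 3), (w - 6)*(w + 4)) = 1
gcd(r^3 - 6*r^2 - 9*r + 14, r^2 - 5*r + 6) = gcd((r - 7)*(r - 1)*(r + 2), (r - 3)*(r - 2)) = 1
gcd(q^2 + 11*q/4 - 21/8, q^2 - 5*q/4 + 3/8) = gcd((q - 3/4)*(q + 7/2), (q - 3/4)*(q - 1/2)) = q - 3/4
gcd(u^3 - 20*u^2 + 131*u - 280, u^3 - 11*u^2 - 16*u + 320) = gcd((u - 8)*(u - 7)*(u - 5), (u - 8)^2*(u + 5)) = u - 8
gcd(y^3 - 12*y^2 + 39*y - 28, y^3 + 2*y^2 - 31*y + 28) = y^2 - 5*y + 4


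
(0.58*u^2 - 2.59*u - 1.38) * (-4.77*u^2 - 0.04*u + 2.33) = -2.7666*u^4 + 12.3311*u^3 + 8.0376*u^2 - 5.9795*u - 3.2154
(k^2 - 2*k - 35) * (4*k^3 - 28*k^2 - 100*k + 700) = 4*k^5 - 36*k^4 - 184*k^3 + 1880*k^2 + 2100*k - 24500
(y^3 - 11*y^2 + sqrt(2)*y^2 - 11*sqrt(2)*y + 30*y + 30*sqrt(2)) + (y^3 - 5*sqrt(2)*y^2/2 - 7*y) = 2*y^3 - 11*y^2 - 3*sqrt(2)*y^2/2 - 11*sqrt(2)*y + 23*y + 30*sqrt(2)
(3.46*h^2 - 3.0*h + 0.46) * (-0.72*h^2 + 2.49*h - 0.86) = -2.4912*h^4 + 10.7754*h^3 - 10.7768*h^2 + 3.7254*h - 0.3956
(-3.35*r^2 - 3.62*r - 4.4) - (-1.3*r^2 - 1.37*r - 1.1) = -2.05*r^2 - 2.25*r - 3.3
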